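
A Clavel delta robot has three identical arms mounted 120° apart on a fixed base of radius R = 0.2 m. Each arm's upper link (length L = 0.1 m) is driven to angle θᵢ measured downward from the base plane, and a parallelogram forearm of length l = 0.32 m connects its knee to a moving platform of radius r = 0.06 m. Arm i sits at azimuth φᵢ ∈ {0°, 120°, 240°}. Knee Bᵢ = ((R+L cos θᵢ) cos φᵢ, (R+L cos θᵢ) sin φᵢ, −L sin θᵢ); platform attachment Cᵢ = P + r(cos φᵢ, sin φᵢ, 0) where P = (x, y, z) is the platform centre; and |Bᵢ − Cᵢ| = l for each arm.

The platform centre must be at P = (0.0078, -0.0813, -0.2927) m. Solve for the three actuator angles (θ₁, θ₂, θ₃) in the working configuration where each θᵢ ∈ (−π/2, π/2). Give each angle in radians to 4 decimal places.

θ₁ = 0.6979, θ₂ = 1.2217, θ₃ = 0.2613

arm 1 (φ=0.0°): x'=0.0078, y'=-0.0813
  e−x'=0.1322;  (l²−L²−(e−x')²−y'²−z²)/2L = -0.0868
  γ=atan2(-0.2927,0.1322)=-1.1466;  ψ=arccos(-0.2703)=1.8445;  θ1=γ+ψ≈0.6979
φ2=120.0° → target in arm frame (-0.0743, 0.0339)
  e−x'=0.2143;  (l²−L²−(e−x')²−y'²−z²)/2L = -0.2018
  θ2 = atan2(B,A) + arccos(C/0.3628) = 1.2217
φ3=240.0° → target in arm frame (0.0665, 0.0474)
  e−x'=0.0735;  (l²−L²−(e−x')²−y'²−z²)/2L = -0.0046
  θ3 = atan2(B,A) + arccos(C/0.3018) = 0.2613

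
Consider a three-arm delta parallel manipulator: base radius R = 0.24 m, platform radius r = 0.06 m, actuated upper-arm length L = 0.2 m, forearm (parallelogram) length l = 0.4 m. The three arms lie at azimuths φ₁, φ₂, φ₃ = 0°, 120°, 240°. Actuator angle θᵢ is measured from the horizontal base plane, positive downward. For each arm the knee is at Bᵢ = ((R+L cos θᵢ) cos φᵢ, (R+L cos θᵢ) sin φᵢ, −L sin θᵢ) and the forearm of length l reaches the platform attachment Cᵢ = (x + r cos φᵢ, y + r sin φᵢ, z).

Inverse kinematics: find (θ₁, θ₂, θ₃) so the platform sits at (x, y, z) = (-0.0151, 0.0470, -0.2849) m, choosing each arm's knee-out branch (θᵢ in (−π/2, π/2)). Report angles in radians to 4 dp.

θ₁ = 0.6109, θ₂ = 0.2621, θ₃ = 0.6981

arm 1 (φ=0.0°): x'=-0.0151, y'=0.0470
  e−x'=0.1951;  (l²−L²−(e−x')²−y'²−z²)/2L = -0.0036
  θ1 = atan2(B,A) + arccos(C/0.3453) = 0.6109
φ2=120.0° → target in arm frame (0.0483, -0.0104)
  A cos θ + B sin θ = C:  0.1317·cos θ + -0.2849·sin θ = 0.0534
  γ=atan2(-0.2849,0.1317)=-1.1377;  ψ=arccos(0.1702)=1.3998;  θ2=γ+ψ≈0.2621
rotate P by −φ3: (-0.0332, -0.0366, -0.2849)
  e−x'=0.2132;  (l²−L²−(e−x')²−y'²−z²)/2L = -0.0199
  γ=atan2(-0.2849,0.2132)=-0.9285;  ψ=arccos(-0.0558)=1.6266;  θ3=γ+ψ≈0.6981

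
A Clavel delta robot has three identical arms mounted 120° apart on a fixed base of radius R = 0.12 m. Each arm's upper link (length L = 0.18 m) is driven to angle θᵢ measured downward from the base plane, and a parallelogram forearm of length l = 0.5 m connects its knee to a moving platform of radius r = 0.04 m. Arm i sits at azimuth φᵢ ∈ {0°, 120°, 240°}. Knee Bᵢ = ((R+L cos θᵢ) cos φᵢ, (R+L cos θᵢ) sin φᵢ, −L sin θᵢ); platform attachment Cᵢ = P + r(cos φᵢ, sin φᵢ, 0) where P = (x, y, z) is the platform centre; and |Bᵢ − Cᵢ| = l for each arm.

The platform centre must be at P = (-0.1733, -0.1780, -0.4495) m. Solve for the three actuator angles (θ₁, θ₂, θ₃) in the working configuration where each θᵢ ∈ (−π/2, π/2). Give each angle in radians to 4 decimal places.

φ1=0.0° → target in arm frame (-0.1733, -0.1780)
  A cos θ + B sin θ = C:  0.2533·cos θ + -0.4495·sin θ = -0.2230
  √(A²+B²)=0.5160;  θ1 = -1.0576+2.0178 ≈ 0.9602
arm 2 (φ=120.0°): x'=-0.0675, y'=0.2391
  A=0.1475, B=-0.4495, C=(l²−L²−A²−y'²−z²)/(2L)=-0.1760
  γ=atan2(-0.4495,0.1475)=-1.2537;  ψ=arccos(-0.3721)=1.9520;  θ2=γ+ψ≈0.6983
rotate P by −φ3: (0.2408, -0.0611, -0.4495)
  A cos θ + B sin θ = C:  -0.1608·cos θ + -0.4495·sin θ = -0.0390
  √(A²+B²)=0.4774;  θ3 = -1.9143+1.6526 ≈ -0.2618

θ₁ = 0.9602, θ₂ = 0.6983, θ₃ = -0.2618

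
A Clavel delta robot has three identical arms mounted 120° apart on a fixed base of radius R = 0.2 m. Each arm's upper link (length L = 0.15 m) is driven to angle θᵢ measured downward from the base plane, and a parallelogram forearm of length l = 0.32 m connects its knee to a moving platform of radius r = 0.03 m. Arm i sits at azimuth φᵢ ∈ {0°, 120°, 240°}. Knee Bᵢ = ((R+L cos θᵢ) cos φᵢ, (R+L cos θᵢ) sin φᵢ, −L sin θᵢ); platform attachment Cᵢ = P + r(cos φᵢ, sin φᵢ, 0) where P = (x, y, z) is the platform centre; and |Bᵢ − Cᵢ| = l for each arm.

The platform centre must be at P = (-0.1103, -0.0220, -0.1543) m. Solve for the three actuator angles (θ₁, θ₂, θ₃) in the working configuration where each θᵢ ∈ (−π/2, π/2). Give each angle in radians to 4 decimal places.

θ₁ = 1.3091, θ₂ = 0.2619, θ₃ = -0.2626

arm 1 (φ=0.0°): x'=-0.1103, y'=-0.0220
  A=0.2803, B=-0.1543, C=(l²−L²−A²−y'²−z²)/(2L)=-0.0765
  γ=atan2(-0.1543,0.2803)=-0.5032;  ψ=arccos(-0.2392)=1.8123;  θ1=γ+ψ≈1.3091
φ2=120.0° → target in arm frame (0.0361, 0.1065)
  A cos θ + B sin θ = C:  0.1339·cos θ + -0.1543·sin θ = 0.0894
  √(A²+B²)=0.2043;  θ2 = -0.8561+1.1180 ≈ 0.2619
φ3=240.0° → target in arm frame (0.0742, -0.0845)
  A cos θ + B sin θ = C:  0.0958·cos θ + -0.1543·sin θ = 0.1326
  θ3 = atan2(B,A) + arccos(C/0.1816) = -0.2626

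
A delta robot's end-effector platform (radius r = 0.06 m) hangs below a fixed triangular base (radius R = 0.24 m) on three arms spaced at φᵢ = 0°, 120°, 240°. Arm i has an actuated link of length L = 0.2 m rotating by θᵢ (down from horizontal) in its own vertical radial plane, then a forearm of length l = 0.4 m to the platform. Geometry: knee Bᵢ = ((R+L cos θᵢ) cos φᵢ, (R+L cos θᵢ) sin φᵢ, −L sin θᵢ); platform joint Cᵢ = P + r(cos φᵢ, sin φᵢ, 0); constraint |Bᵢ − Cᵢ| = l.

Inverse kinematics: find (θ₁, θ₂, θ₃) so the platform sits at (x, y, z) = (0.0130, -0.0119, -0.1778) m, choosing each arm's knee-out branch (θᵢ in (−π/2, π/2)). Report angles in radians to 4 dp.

arm 1 (φ=0.0°): x'=0.0130, y'=-0.0119
  A=0.1670, B=-0.1778, C=(l²−L²−A²−y'²−z²)/(2L)=0.1509
  γ=atan2(-0.1778,0.1670)=-0.8167;  ψ=arccos(0.6186)=0.9039;  θ1=γ+ψ≈0.0871
arm 2 (φ=120.0°): x'=-0.0168, y'=-0.0053
  A cos θ + B sin θ = C:  0.1968·cos θ + -0.1778·sin θ = 0.1241
  θ2 = atan2(B,A) + arccos(C/0.2652) = 0.3493
φ3=240.0° → target in arm frame (0.0038, 0.0172)
  A cos θ + B sin θ = C:  0.1762·cos θ + -0.1778·sin θ = 0.1426
  θ3 = atan2(B,A) + arccos(C/0.2503) = 0.1747

θ₁ = 0.0871, θ₂ = 0.3493, θ₃ = 0.1747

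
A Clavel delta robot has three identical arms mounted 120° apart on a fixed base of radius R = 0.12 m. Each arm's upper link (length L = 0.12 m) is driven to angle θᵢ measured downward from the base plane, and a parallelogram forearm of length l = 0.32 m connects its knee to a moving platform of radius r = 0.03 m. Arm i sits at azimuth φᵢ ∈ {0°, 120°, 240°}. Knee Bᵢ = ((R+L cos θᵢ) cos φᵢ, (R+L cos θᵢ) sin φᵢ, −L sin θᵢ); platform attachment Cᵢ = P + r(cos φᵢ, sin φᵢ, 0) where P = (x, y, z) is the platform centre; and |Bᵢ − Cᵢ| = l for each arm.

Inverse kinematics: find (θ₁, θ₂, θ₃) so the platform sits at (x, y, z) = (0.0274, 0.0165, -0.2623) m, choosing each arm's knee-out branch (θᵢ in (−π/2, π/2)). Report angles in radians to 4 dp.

φ1=0.0° → target in arm frame (0.0274, 0.0165)
  e−x'=0.0626;  (l²−L²−(e−x')²−y'²−z²)/2L = 0.0625
  √(A²+B²)=0.2697;  θ1 = -1.3365+1.3368 ≈ 0.0003
φ2=120.0° → target in arm frame (0.0006, -0.0320)
  e−x'=0.0894;  (l²−L²−(e−x')²−y'²−z²)/2L = 0.0424
  √(A²+B²)=0.2771;  θ2 = -1.2423+1.4171 ≈ 0.1748
rotate P by −φ3: (-0.0280, 0.0155, -0.2623)
  A cos θ + B sin θ = C:  0.1180·cos θ + -0.2623·sin θ = 0.0210
  γ=atan2(-0.2623,0.1180)=-1.1481;  ψ=arccos(0.0730)=1.4978;  θ3=γ+ψ≈0.3497

θ₁ = 0.0003, θ₂ = 0.1748, θ₃ = 0.3497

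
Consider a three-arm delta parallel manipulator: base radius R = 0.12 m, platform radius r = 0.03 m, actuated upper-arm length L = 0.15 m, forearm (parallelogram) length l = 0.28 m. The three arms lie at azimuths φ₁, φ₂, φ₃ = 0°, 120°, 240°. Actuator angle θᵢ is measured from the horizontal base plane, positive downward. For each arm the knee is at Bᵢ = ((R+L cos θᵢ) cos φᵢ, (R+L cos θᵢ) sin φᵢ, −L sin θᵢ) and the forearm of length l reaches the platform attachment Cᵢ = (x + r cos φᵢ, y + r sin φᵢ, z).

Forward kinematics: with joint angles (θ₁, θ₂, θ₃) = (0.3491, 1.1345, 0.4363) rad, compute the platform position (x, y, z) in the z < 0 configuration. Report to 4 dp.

O1 = (0.2310·cos0.0°, 0.2310·sin0.0°, -0.0513) = (0.2310, 0.0000, -0.0513)
O2 = (0.1534·cos120.0°, 0.1534·sin120.0°, -0.1359) = (-0.0767, 0.1328, -0.1359)
φ3=240.0°: virtual centre (-0.1130, -0.1957, -0.0634), radius l
eliminate P² terms by subtracting sphere 1 from 2 and 3
[-0.6153 0.2657 -0.1693]·P = -0.0140;  [-0.6879 -0.3914 -0.0242]·P = -0.0009
Cramer: x(z) = 0.0135-0.1716z;  y(z) = -0.0214+0.2398z
sphere 1 gives Az²+Bz+C=0 with A=1.0870, B=0.1670, C=-0.0280;  B²−4AC=0.1497;  roots -0.2548, 0.1011;  negative root z = -0.2548
x = 0.0572, y = -0.0825

(0.0572, -0.0825, -0.2548)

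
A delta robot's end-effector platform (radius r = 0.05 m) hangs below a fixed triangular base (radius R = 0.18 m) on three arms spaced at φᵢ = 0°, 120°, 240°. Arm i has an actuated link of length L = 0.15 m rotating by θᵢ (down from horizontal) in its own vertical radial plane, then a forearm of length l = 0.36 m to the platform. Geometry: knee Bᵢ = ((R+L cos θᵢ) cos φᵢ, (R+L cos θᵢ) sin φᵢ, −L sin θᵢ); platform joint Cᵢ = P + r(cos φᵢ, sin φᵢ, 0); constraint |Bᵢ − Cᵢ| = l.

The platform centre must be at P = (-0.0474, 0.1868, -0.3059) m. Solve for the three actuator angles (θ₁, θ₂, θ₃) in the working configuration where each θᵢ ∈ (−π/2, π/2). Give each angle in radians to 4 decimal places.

θ₁ = 1.0469, θ₂ = -0.2621, θ₃ = 1.3963

φ1=0.0° → target in arm frame (-0.0474, 0.1868)
  A=0.1774, B=-0.3059, C=(l²−L²−A²−y'²−z²)/(2L)=-0.1761
  θ1 = atan2(B,A) + arccos(C/0.3536) = 1.0469
arm 2 (φ=120.0°): x'=0.1855, y'=-0.0524
  A cos θ + B sin θ = C:  -0.0555·cos θ + -0.3059·sin θ = 0.0257
  θ2 = atan2(B,A) + arccos(C/0.3109) = -0.2621
arm 3 (φ=240.0°): x'=-0.1381, y'=-0.1344
  A cos θ + B sin θ = C:  0.2681·cos θ + -0.3059·sin θ = -0.2547
  √(A²+B²)=0.4067;  θ3 = -0.8512+2.2475 ≈ 1.3963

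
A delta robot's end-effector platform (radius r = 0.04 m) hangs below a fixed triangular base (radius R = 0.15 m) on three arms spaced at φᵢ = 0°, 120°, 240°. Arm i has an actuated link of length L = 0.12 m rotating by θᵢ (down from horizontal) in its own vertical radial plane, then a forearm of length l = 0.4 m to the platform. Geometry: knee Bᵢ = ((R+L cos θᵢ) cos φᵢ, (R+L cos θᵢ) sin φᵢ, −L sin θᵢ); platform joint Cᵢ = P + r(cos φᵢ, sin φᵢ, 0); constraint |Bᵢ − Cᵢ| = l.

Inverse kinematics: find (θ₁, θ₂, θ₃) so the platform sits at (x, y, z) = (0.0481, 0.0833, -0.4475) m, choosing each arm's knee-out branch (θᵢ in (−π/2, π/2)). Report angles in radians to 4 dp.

θ₁ = 0.7853, θ₂ = 0.7853, θ₃ = 1.3962

φ1=0.0° → target in arm frame (0.0481, 0.0833)
  A=0.0619, B=-0.4475, C=(l²−L²−A²−y'²−z²)/(2L)=-0.2726
  γ=atan2(-0.4475,0.0619)=-1.4333;  ψ=arccos(-0.6034)=2.2186;  θ1=γ+ψ≈0.7853
rotate P by −φ2: (0.0481, -0.0833, -0.4475)
  A cos θ + B sin θ = C:  0.0619·cos θ + -0.4475·sin θ = -0.2726
  θ2 = atan2(B,A) + arccos(C/0.4518) = 0.7853
arm 3 (φ=240.0°): x'=-0.0962, y'=0.0000
  A cos θ + B sin θ = C:  0.2062·cos θ + -0.4475·sin θ = -0.4049
  √(A²+B²)=0.4927;  θ3 = -1.1390+2.5352 ≈ 1.3962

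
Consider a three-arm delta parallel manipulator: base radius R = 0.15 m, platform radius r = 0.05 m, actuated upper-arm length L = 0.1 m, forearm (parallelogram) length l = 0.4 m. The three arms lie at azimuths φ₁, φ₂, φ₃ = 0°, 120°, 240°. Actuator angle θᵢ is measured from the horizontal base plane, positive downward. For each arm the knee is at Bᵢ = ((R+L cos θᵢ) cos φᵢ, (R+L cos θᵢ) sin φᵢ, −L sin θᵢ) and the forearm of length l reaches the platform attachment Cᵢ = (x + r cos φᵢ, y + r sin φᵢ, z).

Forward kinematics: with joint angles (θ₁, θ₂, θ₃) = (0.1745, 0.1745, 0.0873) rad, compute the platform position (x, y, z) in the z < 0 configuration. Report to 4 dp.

(-0.0054, -0.0094, -0.3614)

arm 1 at φ=0.0°: ρ1 = 0.1985;  centre 1 = (0.1985, 0.0000, -0.0174)
centre 2 = (0.1985·cos120.0°, 0.1985·sin120.0°, -0.0174) = (-0.0992, 0.1719, -0.0174)
φ3=240.0°: virtual centre (-0.0998, -0.1729, -0.0087), radius l
subtract pairs → two planes through P
[-0.5954 0.3438 0.0000]·P = 0.0000;  [-0.5966 -0.3458 0.0173]·P = 0.0002
det = 0.4110;  x = -0.0002+0.0145z,  y = -0.0003+0.0250z
sphere 1 gives Az²+Bz+C=0 with A=1.0008, B=0.0290, C=-0.1202;  B²−4AC=0.4822;  roots -0.3614, 0.3324;  negative root z = -0.3614
x = -0.0054, y = -0.0094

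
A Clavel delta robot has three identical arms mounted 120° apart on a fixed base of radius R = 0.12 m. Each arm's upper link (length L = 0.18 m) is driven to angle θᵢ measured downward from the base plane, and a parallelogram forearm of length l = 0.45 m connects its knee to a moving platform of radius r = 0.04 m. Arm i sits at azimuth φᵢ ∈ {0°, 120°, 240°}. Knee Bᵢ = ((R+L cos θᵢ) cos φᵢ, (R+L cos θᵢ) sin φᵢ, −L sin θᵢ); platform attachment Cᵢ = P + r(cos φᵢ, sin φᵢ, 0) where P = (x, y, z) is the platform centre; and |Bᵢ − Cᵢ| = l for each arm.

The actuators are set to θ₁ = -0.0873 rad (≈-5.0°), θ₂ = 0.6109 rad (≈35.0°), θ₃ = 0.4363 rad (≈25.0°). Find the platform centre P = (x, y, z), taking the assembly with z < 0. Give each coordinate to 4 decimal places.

(0.1206, -0.0328, -0.4111)

centre 1 = (0.2593·cos0.0°, 0.2593·sin0.0°, 0.0157) = (0.2593, 0.0000, 0.0157)
arm 2 at φ=120.0°: ρ2 = 0.2274;  centre 2 = (-0.1137, 0.1970, -0.1032)
centre 3 = (0.2431·cos240.0°, 0.2431·sin240.0°, -0.0761) = (-0.1216, -0.2106, -0.0761)
|centre ₂|²−|centre ₁|² = -0.0051;  |centre ₃|²−|centre ₁|² = -0.0026
plane₁₂: -0.7461x+0.3939y+-0.2379z = -0.0051
Cramer: x(z) = 0.0052-0.2808z;  y(z) = -0.0032+0.0721z
sphere 1 gives Az²+Bz+C=0 with A=1.0840, B=0.1109, C=-0.1376;  B²−4AC=0.6091;  roots -0.4111, 0.3088;  negative root z = -0.4111
x = 0.1206, y = -0.0328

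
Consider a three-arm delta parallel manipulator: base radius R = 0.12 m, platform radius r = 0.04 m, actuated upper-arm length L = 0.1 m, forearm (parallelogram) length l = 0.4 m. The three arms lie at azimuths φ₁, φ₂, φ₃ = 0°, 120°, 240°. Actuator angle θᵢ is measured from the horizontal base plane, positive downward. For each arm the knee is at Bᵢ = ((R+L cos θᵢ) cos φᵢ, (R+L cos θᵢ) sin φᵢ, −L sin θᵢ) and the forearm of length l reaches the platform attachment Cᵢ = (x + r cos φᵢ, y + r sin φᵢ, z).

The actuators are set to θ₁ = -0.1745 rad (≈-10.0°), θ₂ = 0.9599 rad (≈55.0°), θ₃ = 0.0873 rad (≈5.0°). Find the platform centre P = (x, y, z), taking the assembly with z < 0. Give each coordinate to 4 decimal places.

φ1=0.0°: virtual centre (0.1785, 0.0000, 0.0174), radius l
centre 2 = (0.1374·cos120.0°, 0.1374·sin120.0°, -0.0819) = (-0.0687, 0.1190, -0.0819)
arm 3 at φ=240.0°: e+L cos θ3 = 0.1796;  centre 3 = (-0.0898, -0.1556, -0.0087)
eliminate P² terms by subtracting sphere 1 from 2 and 3
[-0.4943 0.2379 -0.1985]·P = -0.0066;  [-0.5366 -0.3111 -0.0522]·P = 0.0002
det = 0.2814;  x = 0.0071+-0.2636z,  y = -0.0129+0.2869z
quadratic in z: (1.1518)z²+(0.0482)z+(-0.1302)=0, √Δ=0.7759 → z ∈ {-0.3578, 0.3159}; z = -0.3578 (taking z<0)
x = 0.1014, y = -0.1155

(0.1014, -0.1155, -0.3578)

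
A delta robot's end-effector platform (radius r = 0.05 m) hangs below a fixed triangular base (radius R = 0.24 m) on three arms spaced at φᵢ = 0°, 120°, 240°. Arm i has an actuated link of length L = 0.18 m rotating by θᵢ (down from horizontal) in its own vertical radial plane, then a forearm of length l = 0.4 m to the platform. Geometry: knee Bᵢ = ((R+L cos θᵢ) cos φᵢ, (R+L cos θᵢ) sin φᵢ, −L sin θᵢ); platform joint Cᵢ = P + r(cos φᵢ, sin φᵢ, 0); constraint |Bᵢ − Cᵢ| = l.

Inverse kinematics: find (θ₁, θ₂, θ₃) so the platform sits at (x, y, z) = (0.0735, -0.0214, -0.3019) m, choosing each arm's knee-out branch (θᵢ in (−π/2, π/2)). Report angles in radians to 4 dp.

θ₁ = 0.1746, θ₂ = 0.8728, θ₃ = 0.6980

arm 1 (φ=0.0°): x'=0.0735, y'=-0.0214
  A cos θ + B sin θ = C:  0.1165·cos θ + -0.3019·sin θ = 0.0623
  √(A²+B²)=0.3236;  θ1 = -1.2025+1.3771 ≈ 0.1746
arm 2 (φ=120.0°): x'=-0.0553, y'=-0.0530
  A cos θ + B sin θ = C:  0.2453·cos θ + -0.3019·sin θ = -0.0736
  θ2 = atan2(B,A) + arccos(C/0.3890) = 0.8728
φ3=240.0° → target in arm frame (-0.0182, 0.0744)
  A=0.2082, B=-0.3019, C=(l²−L²−A²−y'²−z²)/(2L)=-0.0345
  √(A²+B²)=0.3667;  θ3 = -0.9670+1.6651 ≈ 0.6980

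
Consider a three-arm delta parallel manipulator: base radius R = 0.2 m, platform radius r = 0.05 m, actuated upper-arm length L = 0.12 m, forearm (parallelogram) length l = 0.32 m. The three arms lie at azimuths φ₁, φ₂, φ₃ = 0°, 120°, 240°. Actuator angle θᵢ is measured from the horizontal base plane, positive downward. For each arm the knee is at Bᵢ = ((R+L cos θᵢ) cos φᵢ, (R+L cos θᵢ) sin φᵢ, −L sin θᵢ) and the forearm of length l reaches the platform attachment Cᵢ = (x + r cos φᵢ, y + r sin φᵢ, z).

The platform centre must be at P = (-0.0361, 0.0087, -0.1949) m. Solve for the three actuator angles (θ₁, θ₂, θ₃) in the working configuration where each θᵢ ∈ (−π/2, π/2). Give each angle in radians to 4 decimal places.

arm 1 (φ=0.0°): x'=-0.0361, y'=0.0087
  A cos θ + B sin θ = C:  0.1861·cos θ + -0.1949·sin θ = 0.0638
  γ=atan2(-0.1949,0.1861)=-0.8085;  ψ=arccos(0.2366)=1.3319;  θ1=γ+ψ≈0.5234
φ2=120.0° → target in arm frame (0.0256, 0.0269)
  A cos θ + B sin θ = C:  0.1244·cos θ + -0.1949·sin θ = 0.1409
  γ=atan2(-0.1949,0.1244)=-1.0027;  ψ=arccos(0.6093)=0.9157;  θ2=γ+ψ≈-0.0870
φ3=240.0° → target in arm frame (0.0105, -0.0356)
  A cos θ + B sin θ = C:  0.1395·cos θ + -0.1949·sin θ = 0.1220
  √(A²+B²)=0.2397;  θ3 = -0.9496+1.0365 ≈ 0.0869

θ₁ = 0.5234, θ₂ = -0.0870, θ₃ = 0.0869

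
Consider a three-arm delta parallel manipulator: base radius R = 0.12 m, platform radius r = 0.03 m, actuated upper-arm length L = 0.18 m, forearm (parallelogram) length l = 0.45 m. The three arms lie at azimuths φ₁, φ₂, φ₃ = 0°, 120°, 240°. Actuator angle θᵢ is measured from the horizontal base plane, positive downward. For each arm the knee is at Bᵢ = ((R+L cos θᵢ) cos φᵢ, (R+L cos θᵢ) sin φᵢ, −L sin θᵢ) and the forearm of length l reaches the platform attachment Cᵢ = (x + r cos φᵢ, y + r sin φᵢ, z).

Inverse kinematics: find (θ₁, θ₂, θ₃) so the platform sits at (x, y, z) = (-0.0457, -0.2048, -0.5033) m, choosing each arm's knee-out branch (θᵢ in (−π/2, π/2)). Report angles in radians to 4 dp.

arm 1 (φ=0.0°): x'=-0.0457, y'=-0.2048
  A=0.1357, B=-0.5033, C=(l²−L²−A²−y'²−z²)/(2L)=-0.3988
  θ1 = atan2(B,A) + arccos(C/0.5213) = 1.1345
rotate P by −φ2: (-0.1545, 0.1420, -0.5033)
  e−x'=0.2445;  (l²−L²−(e−x')²−y'²−z²)/2L = -0.4532
  γ=atan2(-0.5033,0.2445)=-1.1186;  ψ=arccos(-0.8099)=2.5149;  θ2=γ+ψ≈1.3963
arm 3 (φ=240.0°): x'=0.2002, y'=0.0628
  A cos θ + B sin θ = C:  -0.1102·cos θ + -0.5033·sin θ = -0.2758
  θ3 = atan2(B,A) + arccos(C/0.5152) = 0.3494

θ₁ = 1.1345, θ₂ = 1.3963, θ₃ = 0.3494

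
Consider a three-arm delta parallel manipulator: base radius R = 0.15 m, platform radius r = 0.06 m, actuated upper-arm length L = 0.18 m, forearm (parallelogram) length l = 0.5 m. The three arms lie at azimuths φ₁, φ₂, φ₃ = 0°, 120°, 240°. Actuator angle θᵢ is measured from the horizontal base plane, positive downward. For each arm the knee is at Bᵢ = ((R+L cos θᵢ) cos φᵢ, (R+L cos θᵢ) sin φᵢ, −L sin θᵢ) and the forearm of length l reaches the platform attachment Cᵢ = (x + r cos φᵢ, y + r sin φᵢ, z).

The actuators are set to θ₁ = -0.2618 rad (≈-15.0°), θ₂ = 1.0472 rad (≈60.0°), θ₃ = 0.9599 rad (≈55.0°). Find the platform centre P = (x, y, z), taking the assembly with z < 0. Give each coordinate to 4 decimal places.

centre 1 = (0.2639·cos0.0°, 0.2639·sin0.0°, 0.0466) = (0.2639, 0.0000, 0.0466)
φ2=120.0°: virtual centre (-0.0900, 0.1559, -0.1559), radius l
centre 3 = (0.1932·cos240.0°, 0.1932·sin240.0°, -0.1474) = (-0.0966, -0.1674, -0.1474)
|centre ₂|²−|centre ₁|² = -0.0151;  |centre ₃|²−|centre ₁|² = -0.0127
[-0.7077 0.3118 -0.4049]·P = -0.0151;  [-0.7210 -0.3347 -0.3881]·P = -0.0127
det = 0.4617;  x = 0.0195+-0.5557z,  y = -0.0041+0.0375z
into |P−centre ₁|² = l²: 1.3102z² + 0.1781z + -0.1881 = 0;  Δ = 1.0175;  z = -0.4529 or 0.3170 → z<0 root = -0.4529
x = 0.2712, y = -0.0211

(0.2712, -0.0211, -0.4529)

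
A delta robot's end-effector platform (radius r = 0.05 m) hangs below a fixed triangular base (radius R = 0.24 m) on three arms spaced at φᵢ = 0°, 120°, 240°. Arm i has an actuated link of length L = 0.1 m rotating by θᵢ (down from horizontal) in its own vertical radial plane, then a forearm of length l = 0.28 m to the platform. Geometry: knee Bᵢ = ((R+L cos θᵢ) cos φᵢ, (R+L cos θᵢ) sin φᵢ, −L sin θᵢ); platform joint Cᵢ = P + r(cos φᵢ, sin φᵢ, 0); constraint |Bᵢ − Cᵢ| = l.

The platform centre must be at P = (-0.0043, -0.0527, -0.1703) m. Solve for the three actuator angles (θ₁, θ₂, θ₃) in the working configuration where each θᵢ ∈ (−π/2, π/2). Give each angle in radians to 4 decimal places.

θ₁ = 0.8730, θ₂ = 1.2215, θ₃ = 0.2617

φ1=0.0° → target in arm frame (-0.0043, -0.0527)
  A=0.1943, B=-0.1703, C=(l²−L²−A²−y'²−z²)/(2L)=-0.0057
  γ=atan2(-0.1703,0.1943)=-0.7197;  ψ=arccos(-0.0219)=1.5927;  θ1=γ+ψ≈0.8730
rotate P by −φ2: (-0.0435, 0.0301, -0.1703)
  A cos θ + B sin θ = C:  0.2335·cos θ + -0.1703·sin θ = -0.0801
  θ2 = atan2(B,A) + arccos(C/0.2890) = 1.2215
rotate P by −φ3: (0.0478, 0.0226, -0.1703)
  A=0.1422, B=-0.1703, C=(l²−L²−A²−y'²−z²)/(2L)=0.0933
  γ=atan2(-0.1703,0.1422)=-0.8750;  ψ=arccos(0.4206)=1.1367;  θ3=γ+ψ≈0.2617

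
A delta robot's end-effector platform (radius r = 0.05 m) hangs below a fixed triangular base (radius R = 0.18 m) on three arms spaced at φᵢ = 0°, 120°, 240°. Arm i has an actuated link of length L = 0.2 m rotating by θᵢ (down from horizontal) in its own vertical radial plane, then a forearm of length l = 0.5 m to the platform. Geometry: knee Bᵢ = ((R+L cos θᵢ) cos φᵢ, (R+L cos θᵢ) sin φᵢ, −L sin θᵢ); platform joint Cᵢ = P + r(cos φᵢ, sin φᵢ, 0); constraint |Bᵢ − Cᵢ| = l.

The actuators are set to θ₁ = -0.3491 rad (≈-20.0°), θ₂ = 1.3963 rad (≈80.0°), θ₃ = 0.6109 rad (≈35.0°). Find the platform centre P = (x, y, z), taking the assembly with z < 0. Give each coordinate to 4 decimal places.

(0.2549, -0.1663, -0.3989)

centre 1 = (0.3179·cos0.0°, 0.3179·sin0.0°, 0.0684) = (0.3179, 0.0000, 0.0684)
arm 2 at φ=120.0°: e+L cos θ2 = 0.1647;  centre 2 = (-0.0824, 0.1427, -0.1970)
arm 3 at φ=240.0°: e+L cos θ3 = 0.2938;  centre 3 = (-0.1469, -0.2545, -0.1147)
subtract pairs → two planes through P
[-0.8006 0.2853 -0.5307]·P = -0.0398;  [-0.9297 -0.5089 -0.3663]·P = -0.0063
det = 0.6727;  x = 0.0328+-0.5569z,  y = -0.0476+0.2976z
quadratic in z: (1.3987)z²+(0.1524)z+(-0.1617)=0, √Δ=0.9634 → z ∈ {-0.3989, 0.2899}; z = -0.3989 (taking z<0)
x = 0.2549, y = -0.1663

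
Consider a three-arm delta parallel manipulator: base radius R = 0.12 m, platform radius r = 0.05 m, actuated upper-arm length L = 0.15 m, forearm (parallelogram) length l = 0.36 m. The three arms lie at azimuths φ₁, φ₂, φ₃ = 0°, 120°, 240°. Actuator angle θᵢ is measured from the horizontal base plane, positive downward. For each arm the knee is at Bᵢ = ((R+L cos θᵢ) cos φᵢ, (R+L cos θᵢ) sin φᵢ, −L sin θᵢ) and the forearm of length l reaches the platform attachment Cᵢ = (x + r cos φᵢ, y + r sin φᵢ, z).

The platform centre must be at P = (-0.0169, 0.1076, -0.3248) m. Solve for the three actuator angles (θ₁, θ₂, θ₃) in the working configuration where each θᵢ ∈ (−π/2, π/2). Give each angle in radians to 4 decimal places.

θ₁ = 0.4360, θ₂ = -0.0876, θ₃ = 0.6976

rotate P by −φ1: (-0.0169, 0.1076, -0.3248)
  e−x'=0.0869;  (l²−L²−(e−x')²−y'²−z²)/2L = -0.0584
  θ1 = atan2(B,A) + arccos(C/0.3362) = 0.4360
φ2=120.0° → target in arm frame (0.1016, -0.0392)
  e−x'=-0.0316;  (l²−L²−(e−x')²−y'²−z²)/2L = -0.0031
  θ2 = atan2(B,A) + arccos(C/0.3263) = -0.0876
φ3=240.0° → target in arm frame (-0.0847, -0.0684)
  A cos θ + B sin θ = C:  0.1547·cos θ + -0.3248·sin θ = -0.0901
  θ3 = atan2(B,A) + arccos(C/0.3598) = 0.6976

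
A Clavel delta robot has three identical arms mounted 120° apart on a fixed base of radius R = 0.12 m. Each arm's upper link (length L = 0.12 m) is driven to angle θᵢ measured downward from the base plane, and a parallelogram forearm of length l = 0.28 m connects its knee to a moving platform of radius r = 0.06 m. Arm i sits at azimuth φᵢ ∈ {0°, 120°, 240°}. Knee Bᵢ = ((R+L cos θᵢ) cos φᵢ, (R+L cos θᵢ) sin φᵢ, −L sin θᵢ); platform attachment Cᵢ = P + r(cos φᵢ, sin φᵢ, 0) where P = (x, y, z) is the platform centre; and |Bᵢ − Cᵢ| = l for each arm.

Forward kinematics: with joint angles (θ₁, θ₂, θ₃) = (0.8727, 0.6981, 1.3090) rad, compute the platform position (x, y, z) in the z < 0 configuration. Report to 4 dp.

S1 = (0.1371·cos0.0°, 0.1371·sin0.0°, -0.0919) = (0.1371, 0.0000, -0.0919)
φ2=120.0°: virtual centre (-0.0760, 0.1316, -0.0771), radius l
φ3=240.0°: virtual centre (-0.0455, -0.0789, -0.1159), radius l
eliminate P² terms by subtracting sphere 1 from 2 and 3
[-0.4262 0.2631 0.0296]·P = 0.0018;  [-0.3653 -0.1577 -0.0480]·P = -0.0055
det = 0.1634;  x = 0.0072+-0.0487z,  y = 0.0184+-0.1913z
sphere 1 gives Az²+Bz+C=0 with A=1.0390, B=0.1895, C=-0.0527;  B²−4AC=0.2550;  roots -0.3342, 0.1518;  negative root z = -0.3342
x = 0.0235, y = 0.0823

(0.0235, 0.0823, -0.3342)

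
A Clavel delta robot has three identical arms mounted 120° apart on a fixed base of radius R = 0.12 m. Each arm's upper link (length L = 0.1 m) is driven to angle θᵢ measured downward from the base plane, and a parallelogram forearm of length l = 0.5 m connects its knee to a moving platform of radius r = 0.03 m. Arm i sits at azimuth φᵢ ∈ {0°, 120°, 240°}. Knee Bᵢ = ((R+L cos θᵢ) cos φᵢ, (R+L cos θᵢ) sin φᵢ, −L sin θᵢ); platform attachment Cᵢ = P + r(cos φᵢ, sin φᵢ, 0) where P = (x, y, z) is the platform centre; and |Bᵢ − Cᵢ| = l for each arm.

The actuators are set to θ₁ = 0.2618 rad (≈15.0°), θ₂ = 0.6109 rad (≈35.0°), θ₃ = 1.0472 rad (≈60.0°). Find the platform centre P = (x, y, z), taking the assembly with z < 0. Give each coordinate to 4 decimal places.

φ1=0.0°: virtual centre (0.1866, 0.0000, -0.0259), radius l
arm 2 at φ=120.0°: e+L cos θ2 = 0.1719;  O2 = (-0.0860, 0.1489, -0.0574)
arm 3 at φ=240.0°: e+L cos θ3 = 0.1400;  O3 = (-0.0700, -0.1212, -0.0866)
eliminate P² terms by subtracting sphere 1 from 2 and 3
plane₁₂: -0.5451x+0.2978y+-0.0630z = -0.0026
det = 0.2850;  x = 0.0110+-0.1805z,  y = 0.0113+-0.1189z
quadratic in z: (1.0467)z²+(0.1124)z+(-0.2184)=0, √Δ=0.9628 → z ∈ {-0.5136, 0.4062}; z = -0.5136 (taking z<0)
x = 0.1037, y = 0.0724

(0.1037, 0.0724, -0.5136)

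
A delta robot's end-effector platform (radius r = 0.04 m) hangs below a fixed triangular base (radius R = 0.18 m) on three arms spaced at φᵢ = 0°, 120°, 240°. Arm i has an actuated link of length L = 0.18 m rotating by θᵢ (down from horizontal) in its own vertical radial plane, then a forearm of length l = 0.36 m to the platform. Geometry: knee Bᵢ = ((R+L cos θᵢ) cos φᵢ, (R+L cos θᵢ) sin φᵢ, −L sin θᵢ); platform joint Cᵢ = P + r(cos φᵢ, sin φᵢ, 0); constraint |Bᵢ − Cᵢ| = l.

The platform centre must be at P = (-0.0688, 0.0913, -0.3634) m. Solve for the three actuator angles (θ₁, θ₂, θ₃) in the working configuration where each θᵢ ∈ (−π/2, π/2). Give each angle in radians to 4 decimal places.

θ₁ = 1.1344, θ₂ = 0.3490, θ₃ = 1.0470

rotate P by −φ1: (-0.0688, 0.0913, -0.3634)
  A cos θ + B sin θ = C:  0.2088·cos θ + -0.3634·sin θ = -0.2411
  √(A²+B²)=0.4191;  θ1 = -1.0493+2.1837 ≈ 1.1344
rotate P by −φ2: (0.1135, 0.0139, -0.3634)
  e−x'=0.0265;  (l²−L²−(e−x')²−y'²−z²)/2L = -0.0993
  γ=atan2(-0.3634,0.0265)=-1.4979;  ψ=arccos(-0.2726)=1.8469;  θ2=γ+ψ≈0.3490
rotate P by −φ3: (-0.0447, -0.1052, -0.3634)
  A=0.1847, B=-0.3634, C=(l²−L²−A²−y'²−z²)/(2L)=-0.2223
  θ3 = atan2(B,A) + arccos(C/0.4076) = 1.0470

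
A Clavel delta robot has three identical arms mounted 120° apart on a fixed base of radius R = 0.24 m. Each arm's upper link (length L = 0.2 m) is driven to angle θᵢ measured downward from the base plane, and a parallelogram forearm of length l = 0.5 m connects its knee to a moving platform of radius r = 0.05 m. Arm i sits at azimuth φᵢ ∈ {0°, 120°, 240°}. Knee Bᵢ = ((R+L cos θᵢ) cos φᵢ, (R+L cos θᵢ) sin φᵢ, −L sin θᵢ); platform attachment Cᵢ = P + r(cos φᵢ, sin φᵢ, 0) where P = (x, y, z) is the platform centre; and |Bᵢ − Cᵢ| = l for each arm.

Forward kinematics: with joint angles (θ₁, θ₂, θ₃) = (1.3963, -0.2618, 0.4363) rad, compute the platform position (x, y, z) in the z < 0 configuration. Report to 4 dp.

(-0.2343, 0.0802, -0.3782)

φ1=0.0°: virtual centre (0.2247, 0.0000, -0.1970), radius l
φ2=120.0°: virtual centre (-0.1916, 0.3318, 0.0518), radius l
S3 = (0.3713·cos240.0°, 0.3713·sin240.0°, -0.0845) = (-0.1856, -0.3215, -0.0845)
eliminate P² terms by subtracting sphere 1 from 2 and 3
plane₁₂: -0.8326x+0.6637y+0.4975z = 0.0602
Cramer: x(z) = -0.0701+0.4343z;  y(z) = 0.0028-0.2046z
into |P−S₁|² = l²: 1.2305z² + 0.1367z + -0.1243 = 0;  Δ = 0.6305;  z = -0.3782 or 0.2671 → z<0 root = -0.3782
x = -0.2343, y = 0.0802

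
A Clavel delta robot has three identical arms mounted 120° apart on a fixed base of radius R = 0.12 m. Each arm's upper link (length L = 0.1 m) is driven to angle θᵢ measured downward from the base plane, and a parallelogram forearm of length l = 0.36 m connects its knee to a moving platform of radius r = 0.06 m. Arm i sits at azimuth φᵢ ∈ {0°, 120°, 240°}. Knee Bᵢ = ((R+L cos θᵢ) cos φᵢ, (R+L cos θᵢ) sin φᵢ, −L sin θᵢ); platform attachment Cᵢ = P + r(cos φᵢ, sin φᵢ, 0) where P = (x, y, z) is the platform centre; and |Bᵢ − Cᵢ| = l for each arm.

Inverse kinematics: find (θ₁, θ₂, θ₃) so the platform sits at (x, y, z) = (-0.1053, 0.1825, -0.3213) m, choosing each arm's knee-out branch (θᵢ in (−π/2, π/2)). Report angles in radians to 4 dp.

arm 1 (φ=0.0°): x'=-0.1053, y'=0.1825
  e−x'=0.1653;  (l²−L²−(e−x')²−y'²−z²)/2L = -0.2213
  √(A²+B²)=0.3613;  θ1 = -1.0956+2.2300 ≈ 1.1344
φ2=120.0° → target in arm frame (0.2107, -0.0001)
  A=-0.1507, B=-0.3213, C=(l²−L²−A²−y'²−z²)/(2L)=-0.0317
  θ2 = atan2(B,A) + arccos(C/0.3549) = -0.3491
φ3=240.0° → target in arm frame (-0.1054, -0.1824)
  e−x'=0.1654;  (l²−L²−(e−x')²−y'²−z²)/2L = -0.2214
  √(A²+B²)=0.3614;  θ3 = -1.0954+2.2302 ≈ 1.1348

θ₁ = 1.1344, θ₂ = -0.3491, θ₃ = 1.1348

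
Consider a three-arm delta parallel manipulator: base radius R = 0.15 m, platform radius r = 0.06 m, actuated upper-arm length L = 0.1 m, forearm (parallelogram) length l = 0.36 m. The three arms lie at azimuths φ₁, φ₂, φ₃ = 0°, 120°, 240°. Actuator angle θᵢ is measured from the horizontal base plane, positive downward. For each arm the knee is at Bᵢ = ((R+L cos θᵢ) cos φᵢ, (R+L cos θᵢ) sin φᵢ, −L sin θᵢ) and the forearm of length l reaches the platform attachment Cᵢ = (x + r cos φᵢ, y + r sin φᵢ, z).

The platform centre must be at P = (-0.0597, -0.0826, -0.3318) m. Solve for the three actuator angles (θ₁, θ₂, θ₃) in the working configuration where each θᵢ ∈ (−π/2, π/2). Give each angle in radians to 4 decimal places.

φ1=0.0° → target in arm frame (-0.0597, -0.0826)
  A cos θ + B sin θ = C:  0.1497·cos θ + -0.3318·sin θ = -0.0986
  θ1 = atan2(B,A) + arccos(C/0.3640) = 0.6982
arm 2 (φ=120.0°): x'=-0.0417, y'=0.0930
  A cos θ + B sin θ = C:  0.1317·cos θ + -0.3318·sin θ = -0.0824
  √(A²+B²)=0.3570;  θ2 = -1.1930+1.8037 ≈ 0.6108
rotate P by −φ3: (0.1014, -0.0104, -0.3318)
  A cos θ + B sin θ = C:  -0.0114·cos θ + -0.3318·sin θ = 0.0464
  √(A²+B²)=0.3320;  θ3 = -1.6051+1.4307 ≈ -0.1744

θ₁ = 0.6982, θ₂ = 0.6108, θ₃ = -0.1744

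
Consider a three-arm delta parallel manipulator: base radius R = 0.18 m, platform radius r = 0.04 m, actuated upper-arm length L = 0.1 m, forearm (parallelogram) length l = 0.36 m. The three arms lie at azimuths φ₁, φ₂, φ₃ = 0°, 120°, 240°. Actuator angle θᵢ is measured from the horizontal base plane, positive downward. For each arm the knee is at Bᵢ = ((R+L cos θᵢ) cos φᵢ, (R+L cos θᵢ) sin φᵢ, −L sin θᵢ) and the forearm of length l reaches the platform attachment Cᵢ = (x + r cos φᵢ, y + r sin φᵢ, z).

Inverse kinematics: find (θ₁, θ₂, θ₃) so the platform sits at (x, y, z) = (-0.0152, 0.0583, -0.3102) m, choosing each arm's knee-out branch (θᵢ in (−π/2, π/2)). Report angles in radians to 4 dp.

θ₁ = 0.5232, θ₂ = -0.0005, θ₃ = 0.6982

φ1=0.0° → target in arm frame (-0.0152, 0.0583)
  A=0.1552, B=-0.3102, C=(l²−L²−A²−y'²−z²)/(2L)=-0.0205
  γ=atan2(-0.3102,0.1552)=-1.1069;  ψ=arccos(-0.0592)=1.6301;  θ1=γ+ψ≈0.5232
φ2=120.0° → target in arm frame (0.0581, -0.0160)
  A=0.0819, B=-0.3102, C=(l²−L²−A²−y'²−z²)/(2L)=0.0821
  γ=atan2(-0.3102,0.0819)=-1.3126;  ψ=arccos(0.2558)=1.3122;  θ2=γ+ψ≈-0.0005
rotate P by −φ3: (-0.0429, -0.0423, -0.3102)
  e−x'=0.1829;  (l²−L²−(e−x')²−y'²−z²)/2L = -0.0593
  γ=atan2(-0.3102,0.1829)=-1.0381;  ψ=arccos(-0.1647)=1.7363;  θ3=γ+ψ≈0.6982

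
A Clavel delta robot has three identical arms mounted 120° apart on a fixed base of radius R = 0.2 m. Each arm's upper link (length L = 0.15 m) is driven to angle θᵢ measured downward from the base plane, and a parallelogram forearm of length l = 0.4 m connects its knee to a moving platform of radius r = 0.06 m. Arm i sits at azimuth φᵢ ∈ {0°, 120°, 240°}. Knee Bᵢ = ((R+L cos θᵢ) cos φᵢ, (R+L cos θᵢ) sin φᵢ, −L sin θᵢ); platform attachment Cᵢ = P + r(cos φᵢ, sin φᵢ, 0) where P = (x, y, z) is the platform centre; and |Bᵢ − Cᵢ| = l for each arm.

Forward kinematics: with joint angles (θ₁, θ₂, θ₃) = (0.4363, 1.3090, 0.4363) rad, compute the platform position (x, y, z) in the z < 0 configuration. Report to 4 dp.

arm 1 at φ=0.0°: (R−r)+L cos θ1 = 0.2759;  O1 = (0.2759, 0.0000, -0.0634)
φ2=120.0°: virtual centre (-0.0894, 0.1549, -0.1449), radius l
O3 = (0.2759·cos240.0°, 0.2759·sin240.0°, -0.0634) = (-0.1380, -0.2390, -0.0634)
eliminate P² terms by subtracting sphere 1 from 2 and 3
plane₁₂: -0.7307x+0.3097y+-0.1630z = -0.0272
Cramer: x(z) = 0.0215-0.1286z;  y(z) = -0.0372+0.2228z
quadratic in z: (1.0662)z²+(0.1757)z+(-0.0898)=0, √Δ=0.6434 → z ∈ {-0.3841, 0.2194}; z = -0.3841 (taking z<0)
x = 0.0709, y = -0.1228

(0.0709, -0.1228, -0.3841)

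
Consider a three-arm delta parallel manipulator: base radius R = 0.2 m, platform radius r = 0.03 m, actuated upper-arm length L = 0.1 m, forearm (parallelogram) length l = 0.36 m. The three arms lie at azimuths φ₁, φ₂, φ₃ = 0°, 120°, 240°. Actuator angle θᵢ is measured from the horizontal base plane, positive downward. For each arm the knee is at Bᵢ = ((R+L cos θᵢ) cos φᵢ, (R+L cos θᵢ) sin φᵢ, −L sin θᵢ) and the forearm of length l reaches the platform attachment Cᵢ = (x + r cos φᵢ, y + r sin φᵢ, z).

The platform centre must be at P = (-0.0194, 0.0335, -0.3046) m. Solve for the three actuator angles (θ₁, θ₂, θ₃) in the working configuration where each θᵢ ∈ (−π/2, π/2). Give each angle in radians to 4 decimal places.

θ₁ = 0.6986, θ₂ = 0.2620, θ₃ = 0.6980

rotate P by −φ1: (-0.0194, 0.0335, -0.3046)
  A=0.1894, B=-0.3046, C=(l²−L²−A²−y'²−z²)/(2L)=-0.0509
  √(A²+B²)=0.3587;  θ1 = -1.0145+1.7131 ≈ 0.6986
arm 2 (φ=120.0°): x'=0.0387, y'=0.0001
  e−x'=0.1313;  (l²−L²−(e−x')²−y'²−z²)/2L = 0.0479
  γ=atan2(-0.3046,0.1313)=-1.1638;  ψ=arccos(0.1444)=1.4258;  θ2=γ+ψ≈0.2620
rotate P by −φ3: (-0.0193, -0.0336, -0.3046)
  e−x'=0.1893;  (l²−L²−(e−x')²−y'²−z²)/2L = -0.0507
  θ3 = atan2(B,A) + arccos(C/0.3586) = 0.6980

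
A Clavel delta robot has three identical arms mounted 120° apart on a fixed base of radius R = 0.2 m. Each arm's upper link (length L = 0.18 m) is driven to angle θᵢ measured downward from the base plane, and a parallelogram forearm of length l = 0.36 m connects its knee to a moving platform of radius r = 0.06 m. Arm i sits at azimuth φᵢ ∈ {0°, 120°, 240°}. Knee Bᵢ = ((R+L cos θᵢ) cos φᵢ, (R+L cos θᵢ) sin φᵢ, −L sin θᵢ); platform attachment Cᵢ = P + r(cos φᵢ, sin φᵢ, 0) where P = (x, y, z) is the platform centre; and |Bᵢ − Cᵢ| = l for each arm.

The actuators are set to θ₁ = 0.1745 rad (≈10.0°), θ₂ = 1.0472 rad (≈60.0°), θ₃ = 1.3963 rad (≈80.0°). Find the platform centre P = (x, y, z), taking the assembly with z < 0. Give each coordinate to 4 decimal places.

(0.1552, 0.0582, -0.3474)

arm 1 at φ=0.0°: e+L cos θ1 = 0.3173;  S1 = (0.3173, 0.0000, -0.0313)
arm 2 at φ=120.0°: e+L cos θ2 = 0.2300;  S2 = (-0.1150, 0.1992, -0.1559)
S3 = (0.1713·cos240.0°, 0.1713·sin240.0°, -0.1773) = (-0.0856, -0.1483, -0.1773)
eliminate P² terms by subtracting sphere 1 from 2 and 3
plane₁₂: -0.8645x+0.3984y+-0.2493z = -0.0244
det = 0.5774;  x = 0.0408+-0.3295z,  y = 0.0271+-0.0894z
into |P−S₁|² = l²: 1.1166z² + 0.2399z + -0.0514 = 0;  Δ = 0.2872;  z = -0.3474 or 0.1326 → z<0 root = -0.3474
x = 0.1552, y = 0.0582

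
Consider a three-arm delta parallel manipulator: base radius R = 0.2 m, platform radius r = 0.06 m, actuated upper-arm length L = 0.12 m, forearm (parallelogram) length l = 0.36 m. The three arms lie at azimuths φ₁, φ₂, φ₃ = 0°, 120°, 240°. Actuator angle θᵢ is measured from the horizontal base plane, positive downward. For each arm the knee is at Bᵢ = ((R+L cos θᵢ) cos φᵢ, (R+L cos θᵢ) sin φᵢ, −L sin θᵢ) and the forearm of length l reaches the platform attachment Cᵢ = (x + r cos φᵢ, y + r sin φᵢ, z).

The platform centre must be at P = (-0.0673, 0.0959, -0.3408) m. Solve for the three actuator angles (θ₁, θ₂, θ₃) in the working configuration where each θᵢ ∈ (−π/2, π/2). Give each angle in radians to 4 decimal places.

rotate P by −φ1: (-0.0673, 0.0959, -0.3408)
  A=0.2073, B=-0.3408, C=(l²−L²−A²−y'²−z²)/(2L)=-0.2213
  θ1 = atan2(B,A) + arccos(C/0.3989) = 1.1346
φ2=120.0° → target in arm frame (0.1167, 0.0103)
  A=0.0233, B=-0.3408, C=(l²−L²−A²−y'²−z²)/(2L)=-0.0066
  γ=atan2(-0.3408,0.0233)=-1.5025;  ψ=arccos(-0.0194)=1.5902;  θ2=γ+ψ≈0.0877
rotate P by −φ3: (-0.0494, -0.1062, -0.3408)
  A cos θ + B sin θ = C:  0.1894·cos θ + -0.3408·sin θ = -0.2004
  γ=atan2(-0.3408,0.1894)=-1.0635;  ψ=arccos(-0.5141)=2.1107;  θ3=γ+ψ≈1.0472

θ₁ = 1.1346, θ₂ = 0.0877, θ₃ = 1.0472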